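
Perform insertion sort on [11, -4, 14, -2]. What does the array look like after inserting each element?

First element 11 is already 'sorted'
Insert -4: shifted 1 elements -> [-4, 11, 14, -2]
Insert 14: shifted 0 elements -> [-4, 11, 14, -2]
Insert -2: shifted 2 elements -> [-4, -2, 11, 14]


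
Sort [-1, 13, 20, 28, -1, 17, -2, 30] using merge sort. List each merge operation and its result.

Divide and conquer:
  Merge [-1] + [13] -> [-1, 13]
  Merge [20] + [28] -> [20, 28]
  Merge [-1, 13] + [20, 28] -> [-1, 13, 20, 28]
  Merge [-1] + [17] -> [-1, 17]
  Merge [-2] + [30] -> [-2, 30]
  Merge [-1, 17] + [-2, 30] -> [-2, -1, 17, 30]
  Merge [-1, 13, 20, 28] + [-2, -1, 17, 30] -> [-2, -1, -1, 13, 17, 20, 28, 30]


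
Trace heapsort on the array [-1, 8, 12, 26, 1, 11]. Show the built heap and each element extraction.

Build heap: [26, 8, 12, -1, 1, 11]
Extract 26: [12, 8, 11, -1, 1, 26]
Extract 12: [11, 8, 1, -1, 12, 26]
Extract 11: [8, -1, 1, 11, 12, 26]
Extract 8: [1, -1, 8, 11, 12, 26]
Extract 1: [-1, 1, 8, 11, 12, 26]


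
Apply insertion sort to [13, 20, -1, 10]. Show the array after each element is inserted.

First element 13 is already 'sorted'
Insert 20: shifted 0 elements -> [13, 20, -1, 10]
Insert -1: shifted 2 elements -> [-1, 13, 20, 10]
Insert 10: shifted 2 elements -> [-1, 10, 13, 20]


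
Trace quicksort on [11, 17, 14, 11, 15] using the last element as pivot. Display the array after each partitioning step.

Partition 1: pivot=15 at index 3 -> [11, 14, 11, 15, 17]
Partition 2: pivot=11 at index 1 -> [11, 11, 14, 15, 17]


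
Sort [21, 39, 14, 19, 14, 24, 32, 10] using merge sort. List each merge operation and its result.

Divide and conquer:
  Merge [21] + [39] -> [21, 39]
  Merge [14] + [19] -> [14, 19]
  Merge [21, 39] + [14, 19] -> [14, 19, 21, 39]
  Merge [14] + [24] -> [14, 24]
  Merge [32] + [10] -> [10, 32]
  Merge [14, 24] + [10, 32] -> [10, 14, 24, 32]
  Merge [14, 19, 21, 39] + [10, 14, 24, 32] -> [10, 14, 14, 19, 21, 24, 32, 39]


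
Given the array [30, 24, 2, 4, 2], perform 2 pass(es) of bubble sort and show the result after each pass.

After pass 1: [24, 2, 4, 2, 30] (4 swaps)
After pass 2: [2, 4, 2, 24, 30] (3 swaps)
Total swaps: 7


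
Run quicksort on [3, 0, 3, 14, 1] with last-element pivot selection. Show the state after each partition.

Partition 1: pivot=1 at index 1 -> [0, 1, 3, 14, 3]
Partition 2: pivot=3 at index 3 -> [0, 1, 3, 3, 14]


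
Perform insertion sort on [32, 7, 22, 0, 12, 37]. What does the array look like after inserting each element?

First element 32 is already 'sorted'
Insert 7: shifted 1 elements -> [7, 32, 22, 0, 12, 37]
Insert 22: shifted 1 elements -> [7, 22, 32, 0, 12, 37]
Insert 0: shifted 3 elements -> [0, 7, 22, 32, 12, 37]
Insert 12: shifted 2 elements -> [0, 7, 12, 22, 32, 37]
Insert 37: shifted 0 elements -> [0, 7, 12, 22, 32, 37]


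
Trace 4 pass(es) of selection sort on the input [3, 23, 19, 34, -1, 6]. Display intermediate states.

Pass 1: Select minimum -1 at index 4, swap -> [-1, 23, 19, 34, 3, 6]
Pass 2: Select minimum 3 at index 4, swap -> [-1, 3, 19, 34, 23, 6]
Pass 3: Select minimum 6 at index 5, swap -> [-1, 3, 6, 34, 23, 19]
Pass 4: Select minimum 19 at index 5, swap -> [-1, 3, 6, 19, 23, 34]


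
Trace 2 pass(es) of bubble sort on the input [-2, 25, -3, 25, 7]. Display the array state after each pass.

After pass 1: [-2, -3, 25, 7, 25] (2 swaps)
After pass 2: [-3, -2, 7, 25, 25] (2 swaps)
Total swaps: 4


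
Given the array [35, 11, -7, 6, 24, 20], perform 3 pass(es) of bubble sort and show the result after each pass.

After pass 1: [11, -7, 6, 24, 20, 35] (5 swaps)
After pass 2: [-7, 6, 11, 20, 24, 35] (3 swaps)
After pass 3: [-7, 6, 11, 20, 24, 35] (0 swaps)
Total swaps: 8


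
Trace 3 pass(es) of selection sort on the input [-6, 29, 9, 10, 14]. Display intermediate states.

Pass 1: Select minimum -6 at index 0, swap -> [-6, 29, 9, 10, 14]
Pass 2: Select minimum 9 at index 2, swap -> [-6, 9, 29, 10, 14]
Pass 3: Select minimum 10 at index 3, swap -> [-6, 9, 10, 29, 14]


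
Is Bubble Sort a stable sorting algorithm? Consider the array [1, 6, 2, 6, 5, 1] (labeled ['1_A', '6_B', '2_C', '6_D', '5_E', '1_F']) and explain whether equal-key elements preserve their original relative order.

Trace Bubble Sort on the labeled array (the key is the number; the letter only tracks identity):
  After pass 1: [1_A, 2_C, 6_B, 5_E, 1_F, 6_D]
  After pass 2: [1_A, 2_C, 5_E, 1_F, 6_B, 6_D]
  After pass 3: [1_A, 2_C, 1_F, 5_E, 6_B, 6_D]
  After pass 4: [1_A, 1_F, 2_C, 5_E, 6_B, 6_D]
  After pass 5: [1_A, 1_F, 2_C, 5_E, 6_B, 6_D] (no swaps, done)
Final order: [1_A, 1_F, 2_C, 5_E, 6_B, 6_D]
Equal keys:
  value 1: originally 1_A, 1_F; after sorting 1_A, 1_F -> order preserved
  value 6: originally 6_B, 6_D; after sorting 6_B, 6_D -> order preserved
All equal keys kept their original relative order. Bubble Sort is stable: it only swaps adjacent elements when the left one is strictly greater, so equal keys never move past each other.
Answer: Stable


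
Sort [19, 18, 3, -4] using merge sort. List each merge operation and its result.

Divide and conquer:
  Merge [19] + [18] -> [18, 19]
  Merge [3] + [-4] -> [-4, 3]
  Merge [18, 19] + [-4, 3] -> [-4, 3, 18, 19]


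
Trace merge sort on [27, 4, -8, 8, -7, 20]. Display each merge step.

Divide and conquer:
  Merge [4] + [-8] -> [-8, 4]
  Merge [27] + [-8, 4] -> [-8, 4, 27]
  Merge [-7] + [20] -> [-7, 20]
  Merge [8] + [-7, 20] -> [-7, 8, 20]
  Merge [-8, 4, 27] + [-7, 8, 20] -> [-8, -7, 4, 8, 20, 27]


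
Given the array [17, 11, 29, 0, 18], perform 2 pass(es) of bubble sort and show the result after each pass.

After pass 1: [11, 17, 0, 18, 29] (3 swaps)
After pass 2: [11, 0, 17, 18, 29] (1 swaps)
Total swaps: 4


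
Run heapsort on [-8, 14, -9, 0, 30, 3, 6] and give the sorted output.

Build heap: [30, 14, 6, 0, -8, 3, -9]
Extract 30: [14, 0, 6, -9, -8, 3, 30]
Extract 14: [6, 0, 3, -9, -8, 14, 30]
Extract 6: [3, 0, -8, -9, 6, 14, 30]
Extract 3: [0, -9, -8, 3, 6, 14, 30]
Extract 0: [-8, -9, 0, 3, 6, 14, 30]
Extract -8: [-9, -8, 0, 3, 6, 14, 30]


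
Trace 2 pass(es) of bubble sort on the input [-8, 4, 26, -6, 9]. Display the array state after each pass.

After pass 1: [-8, 4, -6, 9, 26] (2 swaps)
After pass 2: [-8, -6, 4, 9, 26] (1 swaps)
Total swaps: 3


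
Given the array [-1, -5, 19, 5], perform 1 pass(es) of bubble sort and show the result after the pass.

After pass 1: [-5, -1, 5, 19] (2 swaps)
Total swaps: 2


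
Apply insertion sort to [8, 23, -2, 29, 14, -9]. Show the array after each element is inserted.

First element 8 is already 'sorted'
Insert 23: shifted 0 elements -> [8, 23, -2, 29, 14, -9]
Insert -2: shifted 2 elements -> [-2, 8, 23, 29, 14, -9]
Insert 29: shifted 0 elements -> [-2, 8, 23, 29, 14, -9]
Insert 14: shifted 2 elements -> [-2, 8, 14, 23, 29, -9]
Insert -9: shifted 5 elements -> [-9, -2, 8, 14, 23, 29]


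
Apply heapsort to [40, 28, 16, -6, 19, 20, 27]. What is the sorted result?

Build heap: [40, 28, 27, -6, 19, 20, 16]
Extract 40: [28, 19, 27, -6, 16, 20, 40]
Extract 28: [27, 19, 20, -6, 16, 28, 40]
Extract 27: [20, 19, 16, -6, 27, 28, 40]
Extract 20: [19, -6, 16, 20, 27, 28, 40]
Extract 19: [16, -6, 19, 20, 27, 28, 40]
Extract 16: [-6, 16, 19, 20, 27, 28, 40]


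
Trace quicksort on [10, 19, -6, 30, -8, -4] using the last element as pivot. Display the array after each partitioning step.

Partition 1: pivot=-4 at index 2 -> [-6, -8, -4, 30, 19, 10]
Partition 2: pivot=-8 at index 0 -> [-8, -6, -4, 30, 19, 10]
Partition 3: pivot=10 at index 3 -> [-8, -6, -4, 10, 19, 30]
Partition 4: pivot=30 at index 5 -> [-8, -6, -4, 10, 19, 30]


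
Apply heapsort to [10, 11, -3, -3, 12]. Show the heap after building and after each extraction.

Build heap: [12, 11, -3, -3, 10]
Extract 12: [11, 10, -3, -3, 12]
Extract 11: [10, -3, -3, 11, 12]
Extract 10: [-3, -3, 10, 11, 12]
Extract -3: [-3, -3, 10, 11, 12]


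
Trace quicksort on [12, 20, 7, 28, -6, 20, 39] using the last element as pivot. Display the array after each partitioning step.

Partition 1: pivot=39 at index 6 -> [12, 20, 7, 28, -6, 20, 39]
Partition 2: pivot=20 at index 4 -> [12, 20, 7, -6, 20, 28, 39]
Partition 3: pivot=-6 at index 0 -> [-6, 20, 7, 12, 20, 28, 39]
Partition 4: pivot=12 at index 2 -> [-6, 7, 12, 20, 20, 28, 39]


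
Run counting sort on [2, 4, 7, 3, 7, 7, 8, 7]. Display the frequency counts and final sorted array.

Count array: [0, 0, 1, 1, 1, 0, 0, 4, 1]
(count[i] = number of elements equal to i)
Cumulative count: [0, 0, 1, 2, 3, 3, 3, 7, 8]
Sorted: [2, 3, 4, 7, 7, 7, 7, 8]


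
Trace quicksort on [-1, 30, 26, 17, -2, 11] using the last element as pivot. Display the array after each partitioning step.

Partition 1: pivot=11 at index 2 -> [-1, -2, 11, 17, 30, 26]
Partition 2: pivot=-2 at index 0 -> [-2, -1, 11, 17, 30, 26]
Partition 3: pivot=26 at index 4 -> [-2, -1, 11, 17, 26, 30]


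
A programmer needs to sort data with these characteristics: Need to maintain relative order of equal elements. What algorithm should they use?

Best choice: Merge sort or Insertion sort
Reason: Both are stable; quicksort and heapsort are not stable


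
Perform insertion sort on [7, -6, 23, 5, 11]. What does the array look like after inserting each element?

First element 7 is already 'sorted'
Insert -6: shifted 1 elements -> [-6, 7, 23, 5, 11]
Insert 23: shifted 0 elements -> [-6, 7, 23, 5, 11]
Insert 5: shifted 2 elements -> [-6, 5, 7, 23, 11]
Insert 11: shifted 1 elements -> [-6, 5, 7, 11, 23]


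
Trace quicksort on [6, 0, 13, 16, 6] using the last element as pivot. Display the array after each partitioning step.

Partition 1: pivot=6 at index 2 -> [6, 0, 6, 16, 13]
Partition 2: pivot=0 at index 0 -> [0, 6, 6, 16, 13]
Partition 3: pivot=13 at index 3 -> [0, 6, 6, 13, 16]


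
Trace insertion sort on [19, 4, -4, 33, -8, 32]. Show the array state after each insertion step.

First element 19 is already 'sorted'
Insert 4: shifted 1 elements -> [4, 19, -4, 33, -8, 32]
Insert -4: shifted 2 elements -> [-4, 4, 19, 33, -8, 32]
Insert 33: shifted 0 elements -> [-4, 4, 19, 33, -8, 32]
Insert -8: shifted 4 elements -> [-8, -4, 4, 19, 33, 32]
Insert 32: shifted 1 elements -> [-8, -4, 4, 19, 32, 33]


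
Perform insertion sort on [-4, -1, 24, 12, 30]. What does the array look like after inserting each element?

First element -4 is already 'sorted'
Insert -1: shifted 0 elements -> [-4, -1, 24, 12, 30]
Insert 24: shifted 0 elements -> [-4, -1, 24, 12, 30]
Insert 12: shifted 1 elements -> [-4, -1, 12, 24, 30]
Insert 30: shifted 0 elements -> [-4, -1, 12, 24, 30]


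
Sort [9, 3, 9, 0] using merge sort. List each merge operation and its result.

Divide and conquer:
  Merge [9] + [3] -> [3, 9]
  Merge [9] + [0] -> [0, 9]
  Merge [3, 9] + [0, 9] -> [0, 3, 9, 9]


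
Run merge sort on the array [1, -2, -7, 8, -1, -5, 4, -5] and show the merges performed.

Divide and conquer:
  Merge [1] + [-2] -> [-2, 1]
  Merge [-7] + [8] -> [-7, 8]
  Merge [-2, 1] + [-7, 8] -> [-7, -2, 1, 8]
  Merge [-1] + [-5] -> [-5, -1]
  Merge [4] + [-5] -> [-5, 4]
  Merge [-5, -1] + [-5, 4] -> [-5, -5, -1, 4]
  Merge [-7, -2, 1, 8] + [-5, -5, -1, 4] -> [-7, -5, -5, -2, -1, 1, 4, 8]


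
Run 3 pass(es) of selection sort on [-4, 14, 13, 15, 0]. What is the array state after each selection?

Pass 1: Select minimum -4 at index 0, swap -> [-4, 14, 13, 15, 0]
Pass 2: Select minimum 0 at index 4, swap -> [-4, 0, 13, 15, 14]
Pass 3: Select minimum 13 at index 2, swap -> [-4, 0, 13, 15, 14]


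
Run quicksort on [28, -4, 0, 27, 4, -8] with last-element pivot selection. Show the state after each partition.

Partition 1: pivot=-8 at index 0 -> [-8, -4, 0, 27, 4, 28]
Partition 2: pivot=28 at index 5 -> [-8, -4, 0, 27, 4, 28]
Partition 3: pivot=4 at index 3 -> [-8, -4, 0, 4, 27, 28]
Partition 4: pivot=0 at index 2 -> [-8, -4, 0, 4, 27, 28]


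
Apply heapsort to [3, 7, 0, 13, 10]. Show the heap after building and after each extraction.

Build heap: [13, 10, 0, 7, 3]
Extract 13: [10, 7, 0, 3, 13]
Extract 10: [7, 3, 0, 10, 13]
Extract 7: [3, 0, 7, 10, 13]
Extract 3: [0, 3, 7, 10, 13]


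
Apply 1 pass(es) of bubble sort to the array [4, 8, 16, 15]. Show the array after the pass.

After pass 1: [4, 8, 15, 16] (1 swaps)
Total swaps: 1


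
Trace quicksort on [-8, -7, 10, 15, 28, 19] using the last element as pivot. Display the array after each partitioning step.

Partition 1: pivot=19 at index 4 -> [-8, -7, 10, 15, 19, 28]
Partition 2: pivot=15 at index 3 -> [-8, -7, 10, 15, 19, 28]
Partition 3: pivot=10 at index 2 -> [-8, -7, 10, 15, 19, 28]
Partition 4: pivot=-7 at index 1 -> [-8, -7, 10, 15, 19, 28]


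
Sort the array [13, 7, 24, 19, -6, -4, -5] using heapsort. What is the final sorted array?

Build heap: [24, 19, 13, 7, -6, -4, -5]
Extract 24: [19, 7, 13, -5, -6, -4, 24]
Extract 19: [13, 7, -4, -5, -6, 19, 24]
Extract 13: [7, -5, -4, -6, 13, 19, 24]
Extract 7: [-4, -5, -6, 7, 13, 19, 24]
Extract -4: [-5, -6, -4, 7, 13, 19, 24]
Extract -5: [-6, -5, -4, 7, 13, 19, 24]


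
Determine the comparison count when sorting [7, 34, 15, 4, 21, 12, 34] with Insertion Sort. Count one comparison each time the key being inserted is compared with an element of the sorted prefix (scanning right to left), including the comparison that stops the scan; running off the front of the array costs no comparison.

Insert 34: 7 <= 34 (stop) = 1 comparison(s) -> [7, 34, 15, 4, 21, 12, 34]
Insert 15: 34 > 15 (shift), 7 <= 15 (stop) = 2 comparison(s) -> [7, 15, 34, 4, 21, 12, 34]
Insert 4: 34 > 4 (shift), 15 > 4 (shift), 7 > 4 (shift), reached front = 3 comparison(s) -> [4, 7, 15, 34, 21, 12, 34]
Insert 21: 34 > 21 (shift), 15 <= 21 (stop) = 2 comparison(s) -> [4, 7, 15, 21, 34, 12, 34]
Insert 12: 34 > 12 (shift), 21 > 12 (shift), 15 > 12 (shift), 7 <= 12 (stop) = 4 comparison(s) -> [4, 7, 12, 15, 21, 34, 34]
Insert 34: 34 <= 34 (stop) = 1 comparison(s) -> [4, 7, 12, 15, 21, 34, 34]
Total comparisons: 1 + 2 + 3 + 2 + 4 + 1 = 13


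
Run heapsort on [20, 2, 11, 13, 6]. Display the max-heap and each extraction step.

Build heap: [20, 13, 11, 2, 6]
Extract 20: [13, 6, 11, 2, 20]
Extract 13: [11, 6, 2, 13, 20]
Extract 11: [6, 2, 11, 13, 20]
Extract 6: [2, 6, 11, 13, 20]


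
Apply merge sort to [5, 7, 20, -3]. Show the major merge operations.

Divide and conquer:
  Merge [5] + [7] -> [5, 7]
  Merge [20] + [-3] -> [-3, 20]
  Merge [5, 7] + [-3, 20] -> [-3, 5, 7, 20]


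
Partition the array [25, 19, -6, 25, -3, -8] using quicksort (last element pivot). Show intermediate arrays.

Partition 1: pivot=-8 at index 0 -> [-8, 19, -6, 25, -3, 25]
Partition 2: pivot=25 at index 5 -> [-8, 19, -6, 25, -3, 25]
Partition 3: pivot=-3 at index 2 -> [-8, -6, -3, 25, 19, 25]
Partition 4: pivot=19 at index 3 -> [-8, -6, -3, 19, 25, 25]


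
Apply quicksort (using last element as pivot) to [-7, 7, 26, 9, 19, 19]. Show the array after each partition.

Partition 1: pivot=19 at index 4 -> [-7, 7, 9, 19, 19, 26]
Partition 2: pivot=19 at index 3 -> [-7, 7, 9, 19, 19, 26]
Partition 3: pivot=9 at index 2 -> [-7, 7, 9, 19, 19, 26]
Partition 4: pivot=7 at index 1 -> [-7, 7, 9, 19, 19, 26]


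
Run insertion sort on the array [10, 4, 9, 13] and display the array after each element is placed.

First element 10 is already 'sorted'
Insert 4: shifted 1 elements -> [4, 10, 9, 13]
Insert 9: shifted 1 elements -> [4, 9, 10, 13]
Insert 13: shifted 0 elements -> [4, 9, 10, 13]


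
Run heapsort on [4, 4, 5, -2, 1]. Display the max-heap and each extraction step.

Build heap: [5, 4, 4, -2, 1]
Extract 5: [4, 1, 4, -2, 5]
Extract 4: [4, 1, -2, 4, 5]
Extract 4: [1, -2, 4, 4, 5]
Extract 1: [-2, 1, 4, 4, 5]


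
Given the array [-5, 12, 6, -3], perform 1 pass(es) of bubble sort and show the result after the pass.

After pass 1: [-5, 6, -3, 12] (2 swaps)
Total swaps: 2


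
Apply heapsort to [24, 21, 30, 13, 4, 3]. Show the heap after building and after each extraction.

Build heap: [30, 21, 24, 13, 4, 3]
Extract 30: [24, 21, 3, 13, 4, 30]
Extract 24: [21, 13, 3, 4, 24, 30]
Extract 21: [13, 4, 3, 21, 24, 30]
Extract 13: [4, 3, 13, 21, 24, 30]
Extract 4: [3, 4, 13, 21, 24, 30]


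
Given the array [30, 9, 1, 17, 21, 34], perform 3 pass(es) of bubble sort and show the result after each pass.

After pass 1: [9, 1, 17, 21, 30, 34] (4 swaps)
After pass 2: [1, 9, 17, 21, 30, 34] (1 swaps)
After pass 3: [1, 9, 17, 21, 30, 34] (0 swaps)
Total swaps: 5


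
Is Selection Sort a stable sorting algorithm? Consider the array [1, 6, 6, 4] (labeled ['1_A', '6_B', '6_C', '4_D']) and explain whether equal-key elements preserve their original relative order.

Trace Selection Sort on the labeled array (the key is the number; the letter only tracks identity):
  Pass 1: minimum 1_A is already at index 0; no swap -> [1_A, 6_B, 6_C, 4_D]
  Pass 2: minimum of unsorted part is 4_D at index 3; swap it with 6_B at index 1 -> [1_A, 4_D, 6_C, 6_B]
  Pass 3: minimum 6_C is already at index 2; no swap -> [1_A, 4_D, 6_C, 6_B]
Final order: [1_A, 4_D, 6_C, 6_B]
Equal keys:
  value 6: originally 6_B, 6_C; after sorting 6_C, 6_B -> order changed
Equal keys were reordered, so Selection Sort is not stable: the long-range swap that moves the minimum into place can carry an element past an equal key. (One such input is enough; an unstable sort may happen to preserve order on other inputs, but it gives no guarantee.)
Answer: Not stable


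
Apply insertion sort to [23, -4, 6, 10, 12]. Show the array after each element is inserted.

First element 23 is already 'sorted'
Insert -4: shifted 1 elements -> [-4, 23, 6, 10, 12]
Insert 6: shifted 1 elements -> [-4, 6, 23, 10, 12]
Insert 10: shifted 1 elements -> [-4, 6, 10, 23, 12]
Insert 12: shifted 1 elements -> [-4, 6, 10, 12, 23]


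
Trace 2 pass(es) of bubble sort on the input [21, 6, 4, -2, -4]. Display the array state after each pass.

After pass 1: [6, 4, -2, -4, 21] (4 swaps)
After pass 2: [4, -2, -4, 6, 21] (3 swaps)
Total swaps: 7


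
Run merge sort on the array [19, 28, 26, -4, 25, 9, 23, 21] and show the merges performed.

Divide and conquer:
  Merge [19] + [28] -> [19, 28]
  Merge [26] + [-4] -> [-4, 26]
  Merge [19, 28] + [-4, 26] -> [-4, 19, 26, 28]
  Merge [25] + [9] -> [9, 25]
  Merge [23] + [21] -> [21, 23]
  Merge [9, 25] + [21, 23] -> [9, 21, 23, 25]
  Merge [-4, 19, 26, 28] + [9, 21, 23, 25] -> [-4, 9, 19, 21, 23, 25, 26, 28]


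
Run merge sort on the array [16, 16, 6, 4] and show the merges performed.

Divide and conquer:
  Merge [16] + [16] -> [16, 16]
  Merge [6] + [4] -> [4, 6]
  Merge [16, 16] + [4, 6] -> [4, 6, 16, 16]


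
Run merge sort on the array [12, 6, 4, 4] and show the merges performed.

Divide and conquer:
  Merge [12] + [6] -> [6, 12]
  Merge [4] + [4] -> [4, 4]
  Merge [6, 12] + [4, 4] -> [4, 4, 6, 12]


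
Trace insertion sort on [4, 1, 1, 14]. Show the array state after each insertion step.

First element 4 is already 'sorted'
Insert 1: shifted 1 elements -> [1, 4, 1, 14]
Insert 1: shifted 1 elements -> [1, 1, 4, 14]
Insert 14: shifted 0 elements -> [1, 1, 4, 14]


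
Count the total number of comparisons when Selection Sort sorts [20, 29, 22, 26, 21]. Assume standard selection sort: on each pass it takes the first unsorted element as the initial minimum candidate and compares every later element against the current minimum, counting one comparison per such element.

Pass 1: scan indices 1..4 for the minimum = 4 comparison(s); min is 20, place at index 0 -> [20, 29, 22, 26, 21]
Pass 2: scan indices 2..4 for the minimum = 3 comparison(s); min is 21, place at index 1 -> [20, 21, 22, 26, 29]
Pass 3: scan indices 3..4 for the minimum = 2 comparison(s); min is 22, place at index 2 -> [20, 21, 22, 26, 29]
Pass 4: scan indices 4..4 for the minimum = 1 comparison(s); min is 26, place at index 3 -> [20, 21, 22, 26, 29]
Selection sort always scans the whole unsorted suffix, so the count is (n-1) + (n-2) + ... + 1 = n(n-1)/2 = 5*4/2 = 10 regardless of the input order.
Total comparisons: 4 + 3 + 2 + 1 = 10


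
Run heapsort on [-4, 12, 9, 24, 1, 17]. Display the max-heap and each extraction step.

Build heap: [24, 12, 17, -4, 1, 9]
Extract 24: [17, 12, 9, -4, 1, 24]
Extract 17: [12, 1, 9, -4, 17, 24]
Extract 12: [9, 1, -4, 12, 17, 24]
Extract 9: [1, -4, 9, 12, 17, 24]
Extract 1: [-4, 1, 9, 12, 17, 24]


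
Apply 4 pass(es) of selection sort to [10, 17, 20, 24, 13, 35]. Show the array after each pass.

Pass 1: Select minimum 10 at index 0, swap -> [10, 17, 20, 24, 13, 35]
Pass 2: Select minimum 13 at index 4, swap -> [10, 13, 20, 24, 17, 35]
Pass 3: Select minimum 17 at index 4, swap -> [10, 13, 17, 24, 20, 35]
Pass 4: Select minimum 20 at index 4, swap -> [10, 13, 17, 20, 24, 35]


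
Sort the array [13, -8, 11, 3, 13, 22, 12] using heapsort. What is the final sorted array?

Build heap: [22, 13, 13, 3, -8, 11, 12]
Extract 22: [13, 12, 13, 3, -8, 11, 22]
Extract 13: [13, 12, 11, 3, -8, 13, 22]
Extract 13: [12, 3, 11, -8, 13, 13, 22]
Extract 12: [11, 3, -8, 12, 13, 13, 22]
Extract 11: [3, -8, 11, 12, 13, 13, 22]
Extract 3: [-8, 3, 11, 12, 13, 13, 22]


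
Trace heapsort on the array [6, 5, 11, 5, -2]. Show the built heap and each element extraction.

Build heap: [11, 5, 6, 5, -2]
Extract 11: [6, 5, -2, 5, 11]
Extract 6: [5, 5, -2, 6, 11]
Extract 5: [5, -2, 5, 6, 11]
Extract 5: [-2, 5, 5, 6, 11]


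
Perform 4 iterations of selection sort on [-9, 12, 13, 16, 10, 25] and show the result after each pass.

Pass 1: Select minimum -9 at index 0, swap -> [-9, 12, 13, 16, 10, 25]
Pass 2: Select minimum 10 at index 4, swap -> [-9, 10, 13, 16, 12, 25]
Pass 3: Select minimum 12 at index 4, swap -> [-9, 10, 12, 16, 13, 25]
Pass 4: Select minimum 13 at index 4, swap -> [-9, 10, 12, 13, 16, 25]


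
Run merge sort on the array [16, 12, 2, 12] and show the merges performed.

Divide and conquer:
  Merge [16] + [12] -> [12, 16]
  Merge [2] + [12] -> [2, 12]
  Merge [12, 16] + [2, 12] -> [2, 12, 12, 16]


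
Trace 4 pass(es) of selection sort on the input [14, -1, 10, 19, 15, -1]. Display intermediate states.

Pass 1: Select minimum -1 at index 1, swap -> [-1, 14, 10, 19, 15, -1]
Pass 2: Select minimum -1 at index 5, swap -> [-1, -1, 10, 19, 15, 14]
Pass 3: Select minimum 10 at index 2, swap -> [-1, -1, 10, 19, 15, 14]
Pass 4: Select minimum 14 at index 5, swap -> [-1, -1, 10, 14, 15, 19]


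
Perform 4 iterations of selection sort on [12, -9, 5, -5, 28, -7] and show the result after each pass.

Pass 1: Select minimum -9 at index 1, swap -> [-9, 12, 5, -5, 28, -7]
Pass 2: Select minimum -7 at index 5, swap -> [-9, -7, 5, -5, 28, 12]
Pass 3: Select minimum -5 at index 3, swap -> [-9, -7, -5, 5, 28, 12]
Pass 4: Select minimum 5 at index 3, swap -> [-9, -7, -5, 5, 28, 12]


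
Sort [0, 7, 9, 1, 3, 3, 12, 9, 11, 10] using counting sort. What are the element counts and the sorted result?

Count array: [1, 1, 0, 2, 0, 0, 0, 1, 0, 2, 1, 1, 1]
(count[i] = number of elements equal to i)
Cumulative count: [1, 2, 2, 4, 4, 4, 4, 5, 5, 7, 8, 9, 10]
Sorted: [0, 1, 3, 3, 7, 9, 9, 10, 11, 12]


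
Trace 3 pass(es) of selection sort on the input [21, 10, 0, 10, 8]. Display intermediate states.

Pass 1: Select minimum 0 at index 2, swap -> [0, 10, 21, 10, 8]
Pass 2: Select minimum 8 at index 4, swap -> [0, 8, 21, 10, 10]
Pass 3: Select minimum 10 at index 3, swap -> [0, 8, 10, 21, 10]


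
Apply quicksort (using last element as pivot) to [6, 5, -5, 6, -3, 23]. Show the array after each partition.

Partition 1: pivot=23 at index 5 -> [6, 5, -5, 6, -3, 23]
Partition 2: pivot=-3 at index 1 -> [-5, -3, 6, 6, 5, 23]
Partition 3: pivot=5 at index 2 -> [-5, -3, 5, 6, 6, 23]
Partition 4: pivot=6 at index 4 -> [-5, -3, 5, 6, 6, 23]


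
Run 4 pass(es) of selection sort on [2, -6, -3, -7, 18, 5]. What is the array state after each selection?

Pass 1: Select minimum -7 at index 3, swap -> [-7, -6, -3, 2, 18, 5]
Pass 2: Select minimum -6 at index 1, swap -> [-7, -6, -3, 2, 18, 5]
Pass 3: Select minimum -3 at index 2, swap -> [-7, -6, -3, 2, 18, 5]
Pass 4: Select minimum 2 at index 3, swap -> [-7, -6, -3, 2, 18, 5]


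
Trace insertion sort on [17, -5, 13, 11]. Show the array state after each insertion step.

First element 17 is already 'sorted'
Insert -5: shifted 1 elements -> [-5, 17, 13, 11]
Insert 13: shifted 1 elements -> [-5, 13, 17, 11]
Insert 11: shifted 2 elements -> [-5, 11, 13, 17]


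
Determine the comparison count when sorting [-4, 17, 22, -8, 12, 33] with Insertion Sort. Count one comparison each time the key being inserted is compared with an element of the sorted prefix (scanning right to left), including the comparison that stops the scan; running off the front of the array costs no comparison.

Insert 17: -4 <= 17 (stop) = 1 comparison(s) -> [-4, 17, 22, -8, 12, 33]
Insert 22: 17 <= 22 (stop) = 1 comparison(s) -> [-4, 17, 22, -8, 12, 33]
Insert -8: 22 > -8 (shift), 17 > -8 (shift), -4 > -8 (shift), reached front = 3 comparison(s) -> [-8, -4, 17, 22, 12, 33]
Insert 12: 22 > 12 (shift), 17 > 12 (shift), -4 <= 12 (stop) = 3 comparison(s) -> [-8, -4, 12, 17, 22, 33]
Insert 33: 22 <= 33 (stop) = 1 comparison(s) -> [-8, -4, 12, 17, 22, 33]
Total comparisons: 1 + 1 + 3 + 3 + 1 = 9


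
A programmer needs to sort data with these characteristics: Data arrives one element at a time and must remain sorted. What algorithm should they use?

Best choice: Insertion sort
Reason: Insertion sort naturally handles online/streaming input by inserting each new element into sorted position


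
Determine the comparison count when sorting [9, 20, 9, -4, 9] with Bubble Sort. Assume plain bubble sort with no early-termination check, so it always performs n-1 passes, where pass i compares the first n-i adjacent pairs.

Pass 1: compare adjacent pairs (0,1)..(3,4) = 4 comparison(s), 3 swap(s) -> [9, 9, -4, 9, 20]
Pass 2: compare adjacent pairs (0,1)..(2,3) = 3 comparison(s), 1 swap(s) -> [9, -4, 9, 9, 20]
Pass 3: compare adjacent pairs (0,1)..(1,2) = 2 comparison(s), 1 swap(s) -> [-4, 9, 9, 9, 20]
Pass 4: compare adjacent pairs (0,1)..(0,1) = 1 comparison(s), 0 swap(s) -> [-4, 9, 9, 9, 20]
Total comparisons: 4 + 3 + 2 + 1 = 10


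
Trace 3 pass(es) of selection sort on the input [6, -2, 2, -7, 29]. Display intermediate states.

Pass 1: Select minimum -7 at index 3, swap -> [-7, -2, 2, 6, 29]
Pass 2: Select minimum -2 at index 1, swap -> [-7, -2, 2, 6, 29]
Pass 3: Select minimum 2 at index 2, swap -> [-7, -2, 2, 6, 29]


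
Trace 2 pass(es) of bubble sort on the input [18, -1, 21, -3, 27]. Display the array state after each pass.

After pass 1: [-1, 18, -3, 21, 27] (2 swaps)
After pass 2: [-1, -3, 18, 21, 27] (1 swaps)
Total swaps: 3


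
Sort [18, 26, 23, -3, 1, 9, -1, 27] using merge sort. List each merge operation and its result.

Divide and conquer:
  Merge [18] + [26] -> [18, 26]
  Merge [23] + [-3] -> [-3, 23]
  Merge [18, 26] + [-3, 23] -> [-3, 18, 23, 26]
  Merge [1] + [9] -> [1, 9]
  Merge [-1] + [27] -> [-1, 27]
  Merge [1, 9] + [-1, 27] -> [-1, 1, 9, 27]
  Merge [-3, 18, 23, 26] + [-1, 1, 9, 27] -> [-3, -1, 1, 9, 18, 23, 26, 27]


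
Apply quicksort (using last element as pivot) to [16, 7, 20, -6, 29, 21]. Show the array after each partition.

Partition 1: pivot=21 at index 4 -> [16, 7, 20, -6, 21, 29]
Partition 2: pivot=-6 at index 0 -> [-6, 7, 20, 16, 21, 29]
Partition 3: pivot=16 at index 2 -> [-6, 7, 16, 20, 21, 29]


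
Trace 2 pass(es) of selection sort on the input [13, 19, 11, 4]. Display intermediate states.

Pass 1: Select minimum 4 at index 3, swap -> [4, 19, 11, 13]
Pass 2: Select minimum 11 at index 2, swap -> [4, 11, 19, 13]


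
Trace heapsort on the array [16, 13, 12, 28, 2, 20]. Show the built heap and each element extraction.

Build heap: [28, 16, 20, 13, 2, 12]
Extract 28: [20, 16, 12, 13, 2, 28]
Extract 20: [16, 13, 12, 2, 20, 28]
Extract 16: [13, 2, 12, 16, 20, 28]
Extract 13: [12, 2, 13, 16, 20, 28]
Extract 12: [2, 12, 13, 16, 20, 28]


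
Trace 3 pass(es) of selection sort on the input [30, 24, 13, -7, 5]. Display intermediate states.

Pass 1: Select minimum -7 at index 3, swap -> [-7, 24, 13, 30, 5]
Pass 2: Select minimum 5 at index 4, swap -> [-7, 5, 13, 30, 24]
Pass 3: Select minimum 13 at index 2, swap -> [-7, 5, 13, 30, 24]


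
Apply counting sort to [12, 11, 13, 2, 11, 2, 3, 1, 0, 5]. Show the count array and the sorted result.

Count array: [1, 1, 2, 1, 0, 1, 0, 0, 0, 0, 0, 2, 1, 1]
(count[i] = number of elements equal to i)
Cumulative count: [1, 2, 4, 5, 5, 6, 6, 6, 6, 6, 6, 8, 9, 10]
Sorted: [0, 1, 2, 2, 3, 5, 11, 11, 12, 13]


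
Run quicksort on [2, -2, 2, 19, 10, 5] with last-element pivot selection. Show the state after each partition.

Partition 1: pivot=5 at index 3 -> [2, -2, 2, 5, 10, 19]
Partition 2: pivot=2 at index 2 -> [2, -2, 2, 5, 10, 19]
Partition 3: pivot=-2 at index 0 -> [-2, 2, 2, 5, 10, 19]
Partition 4: pivot=19 at index 5 -> [-2, 2, 2, 5, 10, 19]


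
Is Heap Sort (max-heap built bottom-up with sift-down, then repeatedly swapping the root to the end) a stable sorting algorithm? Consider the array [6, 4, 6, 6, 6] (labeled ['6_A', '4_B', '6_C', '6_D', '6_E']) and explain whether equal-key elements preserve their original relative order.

Trace Heap Sort on the labeled array (the key is the number; the letter only tracks identity):
  Build max-heap: [6_A, 6_D, 6_C, 4_B, 6_E]
  Swap root 6_A to index 4, re-heapify first 4 -> [6_E, 6_D, 6_C, 4_B, 6_A]
  Swap root 6_E to index 3, re-heapify first 3 -> [6_D, 4_B, 6_C, 6_E, 6_A]
  Swap root 6_D to index 2, re-heapify first 2 -> [6_C, 4_B, 6_D, 6_E, 6_A]
  Swap root 6_C to index 1, re-heapify first 1 -> [4_B, 6_C, 6_D, 6_E, 6_A]
Final order: [4_B, 6_C, 6_D, 6_E, 6_A]
Equal keys:
  value 6: originally 6_A, 6_C, 6_D, 6_E; after sorting 6_C, 6_D, 6_E, 6_A -> order changed
Equal keys were reordered, so Heap Sort is not stable: heap construction and root-to-end swaps move elements without regard to the original order of equal keys. (One such input is enough; an unstable sort may happen to preserve order on other inputs, but it gives no guarantee.)
Answer: Not stable


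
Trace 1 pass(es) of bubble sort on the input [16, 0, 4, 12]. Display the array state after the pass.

After pass 1: [0, 4, 12, 16] (3 swaps)
Total swaps: 3


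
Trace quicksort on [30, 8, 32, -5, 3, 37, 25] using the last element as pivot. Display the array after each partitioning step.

Partition 1: pivot=25 at index 3 -> [8, -5, 3, 25, 32, 37, 30]
Partition 2: pivot=3 at index 1 -> [-5, 3, 8, 25, 32, 37, 30]
Partition 3: pivot=30 at index 4 -> [-5, 3, 8, 25, 30, 37, 32]
Partition 4: pivot=32 at index 5 -> [-5, 3, 8, 25, 30, 32, 37]


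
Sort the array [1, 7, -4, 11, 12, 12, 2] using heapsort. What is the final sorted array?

Build heap: [12, 11, 12, 1, 7, -4, 2]
Extract 12: [12, 11, 2, 1, 7, -4, 12]
Extract 12: [11, 7, 2, 1, -4, 12, 12]
Extract 11: [7, 1, 2, -4, 11, 12, 12]
Extract 7: [2, 1, -4, 7, 11, 12, 12]
Extract 2: [1, -4, 2, 7, 11, 12, 12]
Extract 1: [-4, 1, 2, 7, 11, 12, 12]


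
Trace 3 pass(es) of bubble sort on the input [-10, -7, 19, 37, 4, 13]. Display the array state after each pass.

After pass 1: [-10, -7, 19, 4, 13, 37] (2 swaps)
After pass 2: [-10, -7, 4, 13, 19, 37] (2 swaps)
After pass 3: [-10, -7, 4, 13, 19, 37] (0 swaps)
Total swaps: 4


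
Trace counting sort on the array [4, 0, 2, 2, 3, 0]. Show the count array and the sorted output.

Count array: [2, 0, 2, 1, 1]
(count[i] = number of elements equal to i)
Cumulative count: [2, 2, 4, 5, 6]
Sorted: [0, 0, 2, 2, 3, 4]


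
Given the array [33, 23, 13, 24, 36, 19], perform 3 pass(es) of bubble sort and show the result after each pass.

After pass 1: [23, 13, 24, 33, 19, 36] (4 swaps)
After pass 2: [13, 23, 24, 19, 33, 36] (2 swaps)
After pass 3: [13, 23, 19, 24, 33, 36] (1 swaps)
Total swaps: 7


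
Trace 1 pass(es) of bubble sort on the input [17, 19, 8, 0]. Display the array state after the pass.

After pass 1: [17, 8, 0, 19] (2 swaps)
Total swaps: 2


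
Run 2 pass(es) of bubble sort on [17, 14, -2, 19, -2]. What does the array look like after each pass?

After pass 1: [14, -2, 17, -2, 19] (3 swaps)
After pass 2: [-2, 14, -2, 17, 19] (2 swaps)
Total swaps: 5


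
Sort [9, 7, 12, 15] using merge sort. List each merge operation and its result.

Divide and conquer:
  Merge [9] + [7] -> [7, 9]
  Merge [12] + [15] -> [12, 15]
  Merge [7, 9] + [12, 15] -> [7, 9, 12, 15]


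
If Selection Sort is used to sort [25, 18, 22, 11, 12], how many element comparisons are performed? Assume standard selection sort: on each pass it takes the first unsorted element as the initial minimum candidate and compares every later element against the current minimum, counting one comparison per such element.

Pass 1: scan indices 1..4 for the minimum = 4 comparison(s); min is 11, place at index 0 -> [11, 18, 22, 25, 12]
Pass 2: scan indices 2..4 for the minimum = 3 comparison(s); min is 12, place at index 1 -> [11, 12, 22, 25, 18]
Pass 3: scan indices 3..4 for the minimum = 2 comparison(s); min is 18, place at index 2 -> [11, 12, 18, 25, 22]
Pass 4: scan indices 4..4 for the minimum = 1 comparison(s); min is 22, place at index 3 -> [11, 12, 18, 22, 25]
Selection sort always scans the whole unsorted suffix, so the count is (n-1) + (n-2) + ... + 1 = n(n-1)/2 = 5*4/2 = 10 regardless of the input order.
Total comparisons: 4 + 3 + 2 + 1 = 10


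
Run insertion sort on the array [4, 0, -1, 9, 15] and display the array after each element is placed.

First element 4 is already 'sorted'
Insert 0: shifted 1 elements -> [0, 4, -1, 9, 15]
Insert -1: shifted 2 elements -> [-1, 0, 4, 9, 15]
Insert 9: shifted 0 elements -> [-1, 0, 4, 9, 15]
Insert 15: shifted 0 elements -> [-1, 0, 4, 9, 15]


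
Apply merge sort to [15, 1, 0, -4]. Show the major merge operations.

Divide and conquer:
  Merge [15] + [1] -> [1, 15]
  Merge [0] + [-4] -> [-4, 0]
  Merge [1, 15] + [-4, 0] -> [-4, 0, 1, 15]


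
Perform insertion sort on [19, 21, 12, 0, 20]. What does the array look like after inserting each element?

First element 19 is already 'sorted'
Insert 21: shifted 0 elements -> [19, 21, 12, 0, 20]
Insert 12: shifted 2 elements -> [12, 19, 21, 0, 20]
Insert 0: shifted 3 elements -> [0, 12, 19, 21, 20]
Insert 20: shifted 1 elements -> [0, 12, 19, 20, 21]


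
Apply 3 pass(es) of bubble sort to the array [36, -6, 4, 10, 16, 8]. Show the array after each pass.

After pass 1: [-6, 4, 10, 16, 8, 36] (5 swaps)
After pass 2: [-6, 4, 10, 8, 16, 36] (1 swaps)
After pass 3: [-6, 4, 8, 10, 16, 36] (1 swaps)
Total swaps: 7


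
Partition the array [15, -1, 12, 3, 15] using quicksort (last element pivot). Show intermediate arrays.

Partition 1: pivot=15 at index 4 -> [15, -1, 12, 3, 15]
Partition 2: pivot=3 at index 1 -> [-1, 3, 12, 15, 15]
Partition 3: pivot=15 at index 3 -> [-1, 3, 12, 15, 15]


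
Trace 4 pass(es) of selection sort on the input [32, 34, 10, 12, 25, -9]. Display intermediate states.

Pass 1: Select minimum -9 at index 5, swap -> [-9, 34, 10, 12, 25, 32]
Pass 2: Select minimum 10 at index 2, swap -> [-9, 10, 34, 12, 25, 32]
Pass 3: Select minimum 12 at index 3, swap -> [-9, 10, 12, 34, 25, 32]
Pass 4: Select minimum 25 at index 4, swap -> [-9, 10, 12, 25, 34, 32]


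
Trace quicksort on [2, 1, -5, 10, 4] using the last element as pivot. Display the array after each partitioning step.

Partition 1: pivot=4 at index 3 -> [2, 1, -5, 4, 10]
Partition 2: pivot=-5 at index 0 -> [-5, 1, 2, 4, 10]
Partition 3: pivot=2 at index 2 -> [-5, 1, 2, 4, 10]


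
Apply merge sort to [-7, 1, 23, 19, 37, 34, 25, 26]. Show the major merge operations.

Divide and conquer:
  Merge [-7] + [1] -> [-7, 1]
  Merge [23] + [19] -> [19, 23]
  Merge [-7, 1] + [19, 23] -> [-7, 1, 19, 23]
  Merge [37] + [34] -> [34, 37]
  Merge [25] + [26] -> [25, 26]
  Merge [34, 37] + [25, 26] -> [25, 26, 34, 37]
  Merge [-7, 1, 19, 23] + [25, 26, 34, 37] -> [-7, 1, 19, 23, 25, 26, 34, 37]


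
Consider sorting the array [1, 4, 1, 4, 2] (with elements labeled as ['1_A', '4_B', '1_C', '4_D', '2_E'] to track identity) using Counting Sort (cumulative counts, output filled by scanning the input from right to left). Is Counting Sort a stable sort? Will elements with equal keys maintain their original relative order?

Trace Counting Sort on the labeled array (the key is the number; the letter only tracks identity):
  Counts for values 0..4: [0, 2, 1, 0, 2]
  Cumulative counts: [0, 2, 3, 3, 5]
  Scan right to left: place 2_E at output index 2
  Scan right to left: place 4_D at output index 4
  Scan right to left: place 1_C at output index 1
  Scan right to left: place 4_B at output index 3
  Scan right to left: place 1_A at output index 0
  Output: [1_A, 1_C, 2_E, 4_B, 4_D]
Equal keys:
  value 1: originally 1_A, 1_C; after sorting 1_A, 1_C -> order preserved
  value 4: originally 4_B, 4_D; after sorting 4_B, 4_D -> order preserved
All equal keys kept their original relative order. Counting Sort is stable: scanning the input right to left with decreasing cumulative counts places later duplicates at later output positions.
Answer: Stable


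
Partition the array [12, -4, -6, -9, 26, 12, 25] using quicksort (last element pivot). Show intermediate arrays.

Partition 1: pivot=25 at index 5 -> [12, -4, -6, -9, 12, 25, 26]
Partition 2: pivot=12 at index 4 -> [12, -4, -6, -9, 12, 25, 26]
Partition 3: pivot=-9 at index 0 -> [-9, -4, -6, 12, 12, 25, 26]
Partition 4: pivot=12 at index 3 -> [-9, -4, -6, 12, 12, 25, 26]
Partition 5: pivot=-6 at index 1 -> [-9, -6, -4, 12, 12, 25, 26]


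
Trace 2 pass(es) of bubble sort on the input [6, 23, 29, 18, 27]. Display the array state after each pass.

After pass 1: [6, 23, 18, 27, 29] (2 swaps)
After pass 2: [6, 18, 23, 27, 29] (1 swaps)
Total swaps: 3


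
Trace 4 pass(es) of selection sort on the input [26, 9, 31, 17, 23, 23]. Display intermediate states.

Pass 1: Select minimum 9 at index 1, swap -> [9, 26, 31, 17, 23, 23]
Pass 2: Select minimum 17 at index 3, swap -> [9, 17, 31, 26, 23, 23]
Pass 3: Select minimum 23 at index 4, swap -> [9, 17, 23, 26, 31, 23]
Pass 4: Select minimum 23 at index 5, swap -> [9, 17, 23, 23, 31, 26]


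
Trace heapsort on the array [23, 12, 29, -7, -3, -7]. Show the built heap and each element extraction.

Build heap: [29, 12, 23, -7, -3, -7]
Extract 29: [23, 12, -7, -7, -3, 29]
Extract 23: [12, -3, -7, -7, 23, 29]
Extract 12: [-3, -7, -7, 12, 23, 29]
Extract -3: [-7, -7, -3, 12, 23, 29]
Extract -7: [-7, -7, -3, 12, 23, 29]


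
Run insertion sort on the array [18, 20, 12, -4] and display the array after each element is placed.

First element 18 is already 'sorted'
Insert 20: shifted 0 elements -> [18, 20, 12, -4]
Insert 12: shifted 2 elements -> [12, 18, 20, -4]
Insert -4: shifted 3 elements -> [-4, 12, 18, 20]


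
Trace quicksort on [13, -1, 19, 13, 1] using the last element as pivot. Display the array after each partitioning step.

Partition 1: pivot=1 at index 1 -> [-1, 1, 19, 13, 13]
Partition 2: pivot=13 at index 3 -> [-1, 1, 13, 13, 19]


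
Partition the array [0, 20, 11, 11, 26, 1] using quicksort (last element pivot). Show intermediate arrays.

Partition 1: pivot=1 at index 1 -> [0, 1, 11, 11, 26, 20]
Partition 2: pivot=20 at index 4 -> [0, 1, 11, 11, 20, 26]
Partition 3: pivot=11 at index 3 -> [0, 1, 11, 11, 20, 26]


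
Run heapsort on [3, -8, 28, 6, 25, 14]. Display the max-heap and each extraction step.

Build heap: [28, 25, 14, 6, -8, 3]
Extract 28: [25, 6, 14, 3, -8, 28]
Extract 25: [14, 6, -8, 3, 25, 28]
Extract 14: [6, 3, -8, 14, 25, 28]
Extract 6: [3, -8, 6, 14, 25, 28]
Extract 3: [-8, 3, 6, 14, 25, 28]


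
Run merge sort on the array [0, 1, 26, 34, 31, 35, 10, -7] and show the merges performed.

Divide and conquer:
  Merge [0] + [1] -> [0, 1]
  Merge [26] + [34] -> [26, 34]
  Merge [0, 1] + [26, 34] -> [0, 1, 26, 34]
  Merge [31] + [35] -> [31, 35]
  Merge [10] + [-7] -> [-7, 10]
  Merge [31, 35] + [-7, 10] -> [-7, 10, 31, 35]
  Merge [0, 1, 26, 34] + [-7, 10, 31, 35] -> [-7, 0, 1, 10, 26, 31, 34, 35]
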